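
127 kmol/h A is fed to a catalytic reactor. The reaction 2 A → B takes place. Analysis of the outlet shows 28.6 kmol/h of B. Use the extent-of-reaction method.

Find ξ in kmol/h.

ξ = 28.6 kmol/h

For B: n = n₀ + 1ξ → 28.6 = 0 + 1ξ, giving ξ = 28.6 kmol/h.
Outlet amounts (n = n₀ + ν ξ):
  A: 127 − 2(28.6) = 69.8
  B: 0 + 1(28.6) = 28.6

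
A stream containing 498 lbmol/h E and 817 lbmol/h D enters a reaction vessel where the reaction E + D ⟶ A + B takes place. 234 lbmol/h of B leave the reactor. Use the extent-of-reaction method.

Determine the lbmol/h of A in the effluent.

234 lbmol/h

For B: n = n₀ + 1ξ → 234 = 0 + 1ξ, giving ξ = 234 lbmol/h.
Outlet amounts (n = n₀ + ν ξ):
  E: 498 − 1(234) = 264
  D: 817 − 1(234) = 583
  A: 0 + 1(234) = 234
  B: 0 + 1(234) = 234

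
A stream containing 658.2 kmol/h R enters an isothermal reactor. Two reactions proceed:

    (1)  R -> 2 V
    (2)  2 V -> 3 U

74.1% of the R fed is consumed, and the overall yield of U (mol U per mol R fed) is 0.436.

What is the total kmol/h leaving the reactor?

1240 kmol/h

Conversion of R: R consumed = 1ξ₁ = 0.741 × 658.2 → ξ₁ = 487.7 kmol/h.
Yield of U: 3ξ₂ / 658.2 = 0.436 → ξ₂ = 95.66 kmol/h.
Outlet amounts (n = n₀ + Σ ν·ξ):
  R: 658.2 − 1(487.7) = 170.5
  V: 0 + 2(487.7) − 2(95.66) = 784.1
  U: 0 + 3(95.66) = 287
Total out = 170.5 + 784.1 + 287 = 1242 kmol/h.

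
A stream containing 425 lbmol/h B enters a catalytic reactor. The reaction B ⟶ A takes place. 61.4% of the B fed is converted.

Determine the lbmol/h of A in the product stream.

B reacted = 0.614 × 425 = 260.9 lbmol/h; ν_B = −1, so ξ = 260.9/1 = 260.9 lbmol/h.
Outlet amounts (n = n₀ + ν ξ):
  B: 425 − 1(260.9) = 164.1
  A: 0 + 1(260.9) = 260.9

261 lbmol/h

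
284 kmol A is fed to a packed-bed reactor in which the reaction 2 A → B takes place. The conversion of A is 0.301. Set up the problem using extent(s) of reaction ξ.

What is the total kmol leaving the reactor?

241 kmol

A reacted = 0.301 × 284 = 85.48 kmol; ν_A = −2, so ξ = 85.48/2 = 42.74 kmol.
Outlet amounts (n = n₀ + ν ξ):
  A: 284 − 2(42.74) = 198.5
  B: 0 + 1(42.74) = 42.74
Total out = 198.5 + 42.74 = 241.3 kmol.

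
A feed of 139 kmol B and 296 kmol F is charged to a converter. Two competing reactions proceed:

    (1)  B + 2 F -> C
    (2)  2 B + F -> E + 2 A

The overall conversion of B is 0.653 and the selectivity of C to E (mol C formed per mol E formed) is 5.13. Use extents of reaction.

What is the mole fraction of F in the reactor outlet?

Conversion of B: B consumed = 0.653 × 139 = 90.77 kmol = 1ξ₁ + 2ξ₂.
Selectivity: 1ξ₁ / (1ξ₂) = 5.13 → ξ₁ = 5.13 ξ₂.
Substitute: (1·5.13 + 2) ξ₂ = 90.77 → ξ₂ = 12.73 kmol, ξ₁ = 65.31 kmol.
Outlet amounts (n = n₀ + Σ ν·ξ):
  B: 139 − 1(65.31) − 2(12.73) = 48.23
  F: 296 − 2(65.31) − 1(12.73) = 152.7
  C: 0 + 1(65.31) = 65.31
  E: 0 + 1(12.73) = 12.73
  A: 0 + 2(12.73) = 25.46
Total out = 304.4 kmol; y_F = 152.7 / 304.4 = 0.5015.

0.502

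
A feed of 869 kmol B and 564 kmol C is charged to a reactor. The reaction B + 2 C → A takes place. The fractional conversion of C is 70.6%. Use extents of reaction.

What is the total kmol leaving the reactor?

1030 kmol

C reacted = 0.706 × 564 = 398.2 kmol; ν_C = −2, so ξ = 398.2/2 = 199.1 kmol.
Outlet amounts (n = n₀ + ν ξ):
  B: 869 − 1(199.1) = 669.9
  C: 564 − 2(199.1) = 165.8
  A: 0 + 1(199.1) = 199.1
Total out = 669.9 + 165.8 + 199.1 = 1035 kmol.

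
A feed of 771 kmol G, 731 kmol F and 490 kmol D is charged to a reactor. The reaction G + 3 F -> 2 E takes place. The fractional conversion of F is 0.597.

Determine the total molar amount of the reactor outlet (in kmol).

F reacted = 0.597 × 731 = 436.4 kmol; ν_F = −3, so ξ = 436.4/3 = 145.5 kmol.
Outlet amounts (n = n₀ + ν ξ):
  G: 771 − 1(145.5) = 625.5
  F: 731 − 3(145.5) = 294.6
  E: 0 + 2(145.5) = 290.9
  D: 490 (inert)
Total out = 625.5 + 294.6 + 290.9 + 490 = 1701 kmol.

1700 kmol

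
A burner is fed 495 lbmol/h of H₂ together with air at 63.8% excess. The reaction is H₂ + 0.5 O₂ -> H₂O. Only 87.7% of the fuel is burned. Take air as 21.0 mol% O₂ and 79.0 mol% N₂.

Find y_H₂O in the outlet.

0.197

Stoichiometric O₂ = 0.5 × 495 = 247.5 lbmol/h; O₂ fed = 247.5 × 1.638 = 405.4 lbmol/h.
N₂ fed = 405.4 × 79/21 = 1525 lbmol/h.
Fuel reacted = 0.877 × 495 → ξ = 434.1 lbmol/h.
Outlet (n = n₀ + ν ξ):
  H₂: 495 − 1(434.1) = 60.88
  O₂: 405.4 − 0.5(434.1) = 188.3
  N₂: 1525 (inert)
  H₂O: 0 + 1(434.1) = 434.1
Total out = 2208 lbmol/h; y_H₂O = 434.1 / 2208 = 0.1966.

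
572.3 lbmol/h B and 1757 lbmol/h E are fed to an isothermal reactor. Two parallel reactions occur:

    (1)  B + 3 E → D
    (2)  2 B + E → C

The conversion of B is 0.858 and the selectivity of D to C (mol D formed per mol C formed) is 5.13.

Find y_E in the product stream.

Conversion of B: B consumed = 0.858 × 572.3 = 491 lbmol/h = 1ξ₁ + 2ξ₂.
Selectivity: 1ξ₁ / (1ξ₂) = 5.13 → ξ₁ = 5.13 ξ₂.
Substitute: (1·5.13 + 2) ξ₂ = 491 → ξ₂ = 68.87 lbmol/h, ξ₁ = 353.3 lbmol/h.
Outlet amounts (n = n₀ + Σ ν·ξ):
  B: 572.3 − 1(353.3) − 2(68.87) = 81.27
  E: 1757 − 3(353.3) − 1(68.87) = 628.2
  D: 0 + 1(353.3) = 353.3
  C: 0 + 1(68.87) = 68.87
Total out = 1132 lbmol/h; y_E = 628.2 / 1132 = 0.5551.

0.555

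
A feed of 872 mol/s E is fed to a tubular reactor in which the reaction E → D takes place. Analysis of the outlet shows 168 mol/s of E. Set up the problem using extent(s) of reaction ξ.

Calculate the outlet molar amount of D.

704 mol/s

For E: n = n₀ − 1ξ → 168 = 872 − 1ξ, giving ξ = 704 mol/s.
Outlet amounts (n = n₀ + ν ξ):
  E: 872 − 1(704) = 168
  D: 0 + 1(704) = 704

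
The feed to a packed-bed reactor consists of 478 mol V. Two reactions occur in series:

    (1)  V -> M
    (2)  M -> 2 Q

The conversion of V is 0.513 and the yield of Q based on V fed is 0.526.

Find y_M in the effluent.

0.198

Conversion of V: V consumed = 1ξ₁ = 0.513 × 478 → ξ₁ = 245.2 mol.
Yield of Q: 2ξ₂ / 478 = 0.526 → ξ₂ = 125.7 mol.
Outlet amounts (n = n₀ + Σ ν·ξ):
  V: 478 − 1(245.2) = 232.8
  M: 0 + 1(245.2) − 1(125.7) = 119.5
  Q: 0 + 2(125.7) = 251.4
Total out = 603.7 mol; y_M = 119.5 / 603.7 = 0.1979.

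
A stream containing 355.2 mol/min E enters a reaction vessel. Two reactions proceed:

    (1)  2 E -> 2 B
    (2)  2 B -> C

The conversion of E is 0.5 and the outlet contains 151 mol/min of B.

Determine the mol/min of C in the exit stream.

13.3 mol/min

Conversion of E: E consumed = 2ξ₁ = 0.5 × 355.2 → ξ₁ = 88.8 mol/min.
B balance: n_B = 0 + 2ξ₁ − 2ξ₂ = 151 → ξ₂ = (2·88.8 − 151)/2 = 13.3 mol/min.
Outlet amounts (n = n₀ + Σ ν·ξ):
  E: 355.2 − 2(88.8) = 177.6
  B: 0 + 2(88.8) − 2(13.3) = 151
  C: 0 + 1(13.3) = 13.3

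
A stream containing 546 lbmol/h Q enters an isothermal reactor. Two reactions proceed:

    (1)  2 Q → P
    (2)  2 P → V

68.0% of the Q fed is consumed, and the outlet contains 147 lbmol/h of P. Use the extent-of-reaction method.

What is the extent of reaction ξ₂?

ξ₂ = 19.3 lbmol/h

Conversion of Q: Q consumed = 2ξ₁ = 0.68 × 546 → ξ₁ = 185.6 lbmol/h.
P balance: n_P = 0 + 1ξ₁ − 2ξ₂ = 147 → ξ₂ = (1·185.6 − 147)/2 = 19.32 lbmol/h.
Outlet amounts (n = n₀ + Σ ν·ξ):
  Q: 546 − 2(185.6) = 174.7
  P: 0 + 1(185.6) − 2(19.32) = 147
  V: 0 + 1(19.32) = 19.32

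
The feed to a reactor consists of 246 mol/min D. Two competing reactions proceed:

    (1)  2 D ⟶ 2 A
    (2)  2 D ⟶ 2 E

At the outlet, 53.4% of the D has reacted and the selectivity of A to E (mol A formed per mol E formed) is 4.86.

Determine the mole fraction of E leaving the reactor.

0.0911

Conversion of D: D consumed = 0.534 × 246 = 131.4 mol/min = 2ξ₁ + 2ξ₂.
Selectivity: 2ξ₁ / (2ξ₂) = 4.86 → ξ₁ = 4.86 ξ₂.
Substitute: (2·4.86 + 2) ξ₂ = 131.4 → ξ₂ = 11.21 mol/min, ξ₁ = 54.47 mol/min.
Outlet amounts (n = n₀ + Σ ν·ξ):
  D: 246 − 2(54.47) − 2(11.21) = 114.6
  A: 0 + 2(54.47) = 108.9
  E: 0 + 2(11.21) = 22.42
Total out = 246 mol/min; y_E = 22.42 / 246 = 0.09113.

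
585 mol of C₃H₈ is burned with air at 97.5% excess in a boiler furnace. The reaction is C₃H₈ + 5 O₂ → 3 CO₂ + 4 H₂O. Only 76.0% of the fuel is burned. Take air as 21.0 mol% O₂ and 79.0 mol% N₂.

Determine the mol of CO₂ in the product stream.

1330 mol

Stoichiometric O₂ = 5 × 585 = 2925 mol; O₂ fed = 2925 × 1.975 = 5777 mol.
N₂ fed = 5777 × 79/21 = 21730 mol.
Fuel reacted = 0.76 × 585 → ξ = 444.6 mol.
Outlet (n = n₀ + ν ξ):
  C₃H₈: 585 − 1(444.6) = 140.4
  O₂: 5777 − 5(444.6) = 3554
  N₂: 21730 (inert)
  CO₂: 0 + 3(444.6) = 1334
  H₂O: 0 + 4(444.6) = 1778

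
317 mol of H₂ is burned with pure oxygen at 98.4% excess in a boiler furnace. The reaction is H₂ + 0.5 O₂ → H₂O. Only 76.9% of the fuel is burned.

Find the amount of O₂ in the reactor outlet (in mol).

Stoichiometric O₂ = 0.5 × 317 = 158.5 mol; O₂ fed = 158.5 × 1.984 = 314.5 mol.
Fuel reacted = 0.769 × 317 → ξ = 243.8 mol.
Outlet (n = n₀ + ν ξ):
  H₂: 317 − 1(243.8) = 73.23
  O₂: 314.5 − 0.5(243.8) = 192.6
  H₂O: 0 + 1(243.8) = 243.8

193 mol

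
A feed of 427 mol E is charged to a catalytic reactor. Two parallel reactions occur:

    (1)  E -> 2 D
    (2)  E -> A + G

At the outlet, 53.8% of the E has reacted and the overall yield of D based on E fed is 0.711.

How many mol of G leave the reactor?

77.9 mol

Yield of D: 2ξ₁ / 427 = 0.711 → ξ₁ = 151.8 mol.
Conversion of E: 1ξ₁ + 1ξ₂ = 0.538 × 427 = 229.7 → ξ₂ = 77.93 mol.
Outlet amounts (n = n₀ + Σ ν·ξ):
  E: 427 − 1(151.8) − 1(77.93) = 197.3
  D: 0 + 2(151.8) = 303.6
  A: 0 + 1(77.93) = 77.93
  G: 0 + 1(77.93) = 77.93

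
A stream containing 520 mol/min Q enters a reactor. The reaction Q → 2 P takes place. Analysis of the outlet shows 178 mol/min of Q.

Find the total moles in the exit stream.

For Q: n = n₀ − 1ξ → 178 = 520 − 1ξ, giving ξ = 342 mol/min.
Outlet amounts (n = n₀ + ν ξ):
  Q: 520 − 1(342) = 178
  P: 0 + 2(342) = 684
Total out = 178 + 684 = 862 mol/min.

862 mol/min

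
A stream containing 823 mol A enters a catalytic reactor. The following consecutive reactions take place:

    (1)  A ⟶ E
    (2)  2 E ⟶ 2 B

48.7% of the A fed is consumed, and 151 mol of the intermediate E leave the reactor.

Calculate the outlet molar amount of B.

250 mol

Conversion of A: A consumed = 1ξ₁ = 0.487 × 823 → ξ₁ = 400.8 mol.
E balance: n_E = 0 + 1ξ₁ − 2ξ₂ = 151 → ξ₂ = (1·400.8 − 151)/2 = 124.9 mol.
Outlet amounts (n = n₀ + Σ ν·ξ):
  A: 823 − 1(400.8) = 422.2
  E: 0 + 1(400.8) − 2(124.9) = 151
  B: 0 + 2(124.9) = 249.8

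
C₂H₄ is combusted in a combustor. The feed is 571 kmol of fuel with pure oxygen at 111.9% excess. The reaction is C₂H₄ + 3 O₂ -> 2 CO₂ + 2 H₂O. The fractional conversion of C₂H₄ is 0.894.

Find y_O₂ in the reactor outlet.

0.5

Stoichiometric O₂ = 3 × 571 = 1713 kmol; O₂ fed = 1713 × 2.119 = 3630 kmol.
Fuel reacted = 0.894 × 571 → ξ = 510.5 kmol.
Outlet (n = n₀ + ν ξ):
  C₂H₄: 571 − 1(510.5) = 60.53
  O₂: 3630 − 3(510.5) = 2098
  CO₂: 0 + 2(510.5) = 1021
  H₂O: 0 + 2(510.5) = 1021
Total out = 4201 kmol; y_O₂ = 2098 / 4201 = 0.4995.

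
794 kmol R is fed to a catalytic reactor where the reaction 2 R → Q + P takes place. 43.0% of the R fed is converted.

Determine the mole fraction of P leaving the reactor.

R reacted = 0.43 × 794 = 341.4 kmol; ν_R = −2, so ξ = 341.4/2 = 170.7 kmol.
Outlet amounts (n = n₀ + ν ξ):
  R: 794 − 2(170.7) = 452.6
  Q: 0 + 1(170.7) = 170.7
  P: 0 + 1(170.7) = 170.7
Total out = 794 kmol; y_P = 170.7 / 794 = 0.215.

0.215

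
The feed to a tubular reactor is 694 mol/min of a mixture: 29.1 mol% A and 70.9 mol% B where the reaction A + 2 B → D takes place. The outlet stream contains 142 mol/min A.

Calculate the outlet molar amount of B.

For A: n = n₀ − 1ξ → 142 = 202 − 1ξ, giving ξ = 59.95 mol/min.
Outlet amounts (n = n₀ + ν ξ):
  A: 202 − 1(59.95) = 142
  B: 492 − 2(59.95) = 372.1
  D: 0 + 1(59.95) = 59.95

372 mol/min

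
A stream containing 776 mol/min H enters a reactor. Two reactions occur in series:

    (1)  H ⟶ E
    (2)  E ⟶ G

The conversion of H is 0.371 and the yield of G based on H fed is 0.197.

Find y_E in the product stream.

Conversion of H: H consumed = 1ξ₁ = 0.371 × 776 → ξ₁ = 287.9 mol/min.
Yield of G: 1ξ₂ / 776 = 0.197 → ξ₂ = 152.9 mol/min.
Outlet amounts (n = n₀ + Σ ν·ξ):
  H: 776 − 1(287.9) = 488.1
  E: 0 + 1(287.9) − 1(152.9) = 135
  G: 0 + 1(152.9) = 152.9
Total out = 776 mol/min; y_E = 135 / 776 = 0.174.

0.174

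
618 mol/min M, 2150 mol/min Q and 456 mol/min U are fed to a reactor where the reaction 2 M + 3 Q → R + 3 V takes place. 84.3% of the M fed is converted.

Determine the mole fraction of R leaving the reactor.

M reacted = 0.843 × 618 = 521 mol/min; ν_M = −2, so ξ = 521/2 = 260.5 mol/min.
Outlet amounts (n = n₀ + ν ξ):
  M: 618 − 2(260.5) = 97.03
  Q: 2150 − 3(260.5) = 1369
  R: 0 + 1(260.5) = 260.5
  V: 0 + 3(260.5) = 781.5
  U: 456 (inert)
Total out = 2964 mol/min; y_R = 260.5 / 2964 = 0.0879.

0.0879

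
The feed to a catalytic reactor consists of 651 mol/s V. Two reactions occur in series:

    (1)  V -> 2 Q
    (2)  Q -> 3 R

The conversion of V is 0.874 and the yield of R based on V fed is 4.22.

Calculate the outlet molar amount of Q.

222 mol/s

Conversion of V: V consumed = 1ξ₁ = 0.874 × 651 → ξ₁ = 569 mol/s.
Yield of R: 3ξ₂ / 651 = 4.22 → ξ₂ = 915.7 mol/s.
Outlet amounts (n = n₀ + Σ ν·ξ):
  V: 651 − 1(569) = 82.03
  Q: 0 + 2(569) − 1(915.7) = 222.2
  R: 0 + 3(915.7) = 2747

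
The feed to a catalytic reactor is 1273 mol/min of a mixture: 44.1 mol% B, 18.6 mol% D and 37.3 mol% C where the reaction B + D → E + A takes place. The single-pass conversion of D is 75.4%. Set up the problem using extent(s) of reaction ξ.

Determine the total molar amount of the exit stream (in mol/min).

1270 mol/min

D reacted = 0.754 × 236.8 = 178.5 mol/min; ν_D = −1, so ξ = 178.5/1 = 178.5 mol/min.
Outlet amounts (n = n₀ + ν ξ):
  B: 561.4 − 1(178.5) = 382.9
  D: 236.8 − 1(178.5) = 58.25
  E: 0 + 1(178.5) = 178.5
  A: 0 + 1(178.5) = 178.5
  C: 474.8 (inert)
Total out = 382.9 + 58.25 + 178.5 + 178.5 + 474.8 = 1273 mol/min.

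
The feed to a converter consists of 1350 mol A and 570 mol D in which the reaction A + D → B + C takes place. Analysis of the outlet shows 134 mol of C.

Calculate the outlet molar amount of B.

134 mol

For C: n = n₀ + 1ξ → 134 = 0 + 1ξ, giving ξ = 134 mol.
Outlet amounts (n = n₀ + ν ξ):
  A: 1350 − 1(134) = 1216
  D: 570 − 1(134) = 436
  B: 0 + 1(134) = 134
  C: 0 + 1(134) = 134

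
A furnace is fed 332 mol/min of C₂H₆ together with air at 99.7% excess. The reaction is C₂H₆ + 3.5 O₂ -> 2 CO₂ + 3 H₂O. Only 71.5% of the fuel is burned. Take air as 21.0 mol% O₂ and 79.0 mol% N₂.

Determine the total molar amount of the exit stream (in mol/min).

11500 mol/min

Stoichiometric O₂ = 3.5 × 332 = 1162 mol/min; O₂ fed = 1162 × 1.997 = 2321 mol/min.
N₂ fed = 2321 × 79/21 = 8730 mol/min.
Fuel reacted = 0.715 × 332 → ξ = 237.4 mol/min.
Outlet (n = n₀ + ν ξ):
  C₂H₆: 332 − 1(237.4) = 94.62
  O₂: 2321 − 3.5(237.4) = 1490
  N₂: 8730 (inert)
  CO₂: 0 + 2(237.4) = 474.8
  H₂O: 0 + 3(237.4) = 712.1
Total out = 94.62 + 1490 + 8730 + 474.8 + 712.1 = 11500 mol/min.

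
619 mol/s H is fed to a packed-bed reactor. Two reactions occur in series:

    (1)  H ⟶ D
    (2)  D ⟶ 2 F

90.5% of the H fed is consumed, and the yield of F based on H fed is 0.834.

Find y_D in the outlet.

Conversion of H: H consumed = 1ξ₁ = 0.905 × 619 → ξ₁ = 560.2 mol/s.
Yield of F: 2ξ₂ / 619 = 0.834 → ξ₂ = 258.1 mol/s.
Outlet amounts (n = n₀ + Σ ν·ξ):
  H: 619 − 1(560.2) = 58.8
  D: 0 + 1(560.2) − 1(258.1) = 302.1
  F: 0 + 2(258.1) = 516.2
Total out = 877.1 mol/s; y_D = 302.1 / 877.1 = 0.3444.

0.344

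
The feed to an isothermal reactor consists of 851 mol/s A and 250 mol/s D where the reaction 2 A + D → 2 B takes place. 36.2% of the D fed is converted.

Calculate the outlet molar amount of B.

181 mol/s

D reacted = 0.362 × 250 = 90.5 mol/s; ν_D = −1, so ξ = 90.5/1 = 90.5 mol/s.
Outlet amounts (n = n₀ + ν ξ):
  A: 851 − 2(90.5) = 670
  D: 250 − 1(90.5) = 159.5
  B: 0 + 2(90.5) = 181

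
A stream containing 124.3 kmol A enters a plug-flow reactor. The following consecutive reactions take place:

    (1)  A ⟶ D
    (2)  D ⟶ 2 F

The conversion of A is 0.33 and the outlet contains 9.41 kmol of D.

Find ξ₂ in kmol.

ξ₂ = 31.6 kmol

Conversion of A: A consumed = 1ξ₁ = 0.33 × 124.3 → ξ₁ = 41.02 kmol.
D balance: n_D = 0 + 1ξ₁ − 1ξ₂ = 9.41 → ξ₂ = (1·41.02 − 9.41)/1 = 31.61 kmol.
Outlet amounts (n = n₀ + Σ ν·ξ):
  A: 124.3 − 1(41.02) = 83.28
  D: 0 + 1(41.02) − 1(31.61) = 9.41
  F: 0 + 2(31.61) = 63.22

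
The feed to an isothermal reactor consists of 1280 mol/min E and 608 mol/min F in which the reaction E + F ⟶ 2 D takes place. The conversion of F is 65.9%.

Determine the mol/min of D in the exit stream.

F reacted = 0.659 × 608 = 400.7 mol/min; ν_F = −1, so ξ = 400.7/1 = 400.7 mol/min.
Outlet amounts (n = n₀ + ν ξ):
  E: 1280 − 1(400.7) = 879.3
  F: 608 − 1(400.7) = 207.3
  D: 0 + 2(400.7) = 801.3

801 mol/min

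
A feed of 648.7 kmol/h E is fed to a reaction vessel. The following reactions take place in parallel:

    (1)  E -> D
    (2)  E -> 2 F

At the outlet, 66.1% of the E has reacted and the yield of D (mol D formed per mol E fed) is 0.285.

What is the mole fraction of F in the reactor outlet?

0.547

Yield of D: 1ξ₁ / 648.7 = 0.285 → ξ₁ = 184.9 kmol/h.
Conversion of E: 1ξ₁ + 1ξ₂ = 0.661 × 648.7 = 428.8 → ξ₂ = 243.9 kmol/h.
Outlet amounts (n = n₀ + Σ ν·ξ):
  E: 648.7 − 1(184.9) − 1(243.9) = 219.9
  D: 0 + 1(184.9) = 184.9
  F: 0 + 2(243.9) = 487.8
Total out = 892.6 kmol/h; y_F = 487.8 / 892.6 = 0.5465.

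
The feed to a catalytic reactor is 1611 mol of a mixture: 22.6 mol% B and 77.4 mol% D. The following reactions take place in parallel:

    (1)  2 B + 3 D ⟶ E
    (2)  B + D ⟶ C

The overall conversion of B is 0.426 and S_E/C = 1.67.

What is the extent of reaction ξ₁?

ξ₁ = 59.7 mol

Conversion of B: B consumed = 0.426 × 364.1 = 155.1 mol = 2ξ₁ + 1ξ₂.
Selectivity: 1ξ₁ / (1ξ₂) = 1.67 → ξ₁ = 1.67 ξ₂.
Substitute: (2·1.67 + 1) ξ₂ = 155.1 → ξ₂ = 35.74 mol, ξ₁ = 59.68 mol.
Outlet amounts (n = n₀ + Σ ν·ξ):
  B: 364.1 − 2(59.68) − 1(35.74) = 209
  D: 1247 − 3(59.68) − 1(35.74) = 1032
  E: 0 + 1(59.68) = 59.68
  C: 0 + 1(35.74) = 35.74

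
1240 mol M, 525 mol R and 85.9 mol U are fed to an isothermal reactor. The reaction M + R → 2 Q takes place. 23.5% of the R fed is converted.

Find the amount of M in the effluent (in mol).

R reacted = 0.235 × 525 = 123.4 mol; ν_R = −1, so ξ = 123.4/1 = 123.4 mol.
Outlet amounts (n = n₀ + ν ξ):
  M: 1240 − 1(123.4) = 1117
  R: 525 − 1(123.4) = 401.6
  Q: 0 + 2(123.4) = 246.8
  U: 85.9 (inert)

1120 mol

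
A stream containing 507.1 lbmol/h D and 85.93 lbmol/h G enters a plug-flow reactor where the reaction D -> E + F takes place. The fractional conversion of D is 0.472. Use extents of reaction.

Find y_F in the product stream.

0.288

D reacted = 0.472 × 507.1 = 239.4 lbmol/h; ν_D = −1, so ξ = 239.4/1 = 239.4 lbmol/h.
Outlet amounts (n = n₀ + ν ξ):
  D: 507.1 − 1(239.4) = 267.7
  E: 0 + 1(239.4) = 239.4
  F: 0 + 1(239.4) = 239.4
  G: 85.93 (inert)
Total out = 832.4 lbmol/h; y_F = 239.4 / 832.4 = 0.2875.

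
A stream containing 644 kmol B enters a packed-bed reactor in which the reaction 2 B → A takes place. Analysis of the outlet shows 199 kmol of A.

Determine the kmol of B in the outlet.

For A: n = n₀ + 1ξ → 199 = 0 + 1ξ, giving ξ = 199 kmol.
Outlet amounts (n = n₀ + ν ξ):
  B: 644 − 2(199) = 246
  A: 0 + 1(199) = 199

246 kmol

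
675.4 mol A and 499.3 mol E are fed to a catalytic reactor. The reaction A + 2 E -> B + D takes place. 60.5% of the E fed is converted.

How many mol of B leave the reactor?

151 mol

E reacted = 0.605 × 499.3 = 302.1 mol; ν_E = −2, so ξ = 302.1/2 = 151 mol.
Outlet amounts (n = n₀ + ν ξ):
  A: 675.4 − 1(151) = 524.4
  E: 499.3 − 2(151) = 197.2
  B: 0 + 1(151) = 151
  D: 0 + 1(151) = 151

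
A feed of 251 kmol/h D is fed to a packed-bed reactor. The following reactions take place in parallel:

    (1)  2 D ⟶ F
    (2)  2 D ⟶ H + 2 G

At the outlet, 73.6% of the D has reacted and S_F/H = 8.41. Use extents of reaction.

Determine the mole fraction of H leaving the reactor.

0.0551

Conversion of D: D consumed = 0.736 × 251 = 184.7 kmol/h = 2ξ₁ + 2ξ₂.
Selectivity: 1ξ₁ / (1ξ₂) = 8.41 → ξ₁ = 8.41 ξ₂.
Substitute: (2·8.41 + 2) ξ₂ = 184.7 → ξ₂ = 9.816 kmol/h, ξ₁ = 82.55 kmol/h.
Outlet amounts (n = n₀ + Σ ν·ξ):
  D: 251 − 2(82.55) − 2(9.816) = 66.26
  F: 0 + 1(82.55) = 82.55
  H: 0 + 1(9.816) = 9.816
  G: 0 + 2(9.816) = 19.63
Total out = 178.3 kmol/h; y_H = 9.816 / 178.3 = 0.05506.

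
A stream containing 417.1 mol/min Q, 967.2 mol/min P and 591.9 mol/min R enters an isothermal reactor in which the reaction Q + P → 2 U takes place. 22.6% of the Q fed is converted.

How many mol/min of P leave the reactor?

873 mol/min

Q reacted = 0.226 × 417.1 = 94.26 mol/min; ν_Q = −1, so ξ = 94.26/1 = 94.26 mol/min.
Outlet amounts (n = n₀ + ν ξ):
  Q: 417.1 − 1(94.26) = 322.8
  P: 967.2 − 1(94.26) = 872.9
  U: 0 + 2(94.26) = 188.5
  R: 591.9 (inert)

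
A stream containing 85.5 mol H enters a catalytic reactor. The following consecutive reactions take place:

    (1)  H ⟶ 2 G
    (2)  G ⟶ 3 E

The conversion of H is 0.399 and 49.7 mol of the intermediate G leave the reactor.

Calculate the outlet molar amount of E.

Conversion of H: H consumed = 1ξ₁ = 0.399 × 85.5 → ξ₁ = 34.11 mol.
G balance: n_G = 0 + 2ξ₁ − 1ξ₂ = 49.7 → ξ₂ = (2·34.11 − 49.7)/1 = 18.53 mol.
Outlet amounts (n = n₀ + Σ ν·ξ):
  H: 85.5 − 1(34.11) = 51.39
  G: 0 + 2(34.11) − 1(18.53) = 49.7
  E: 0 + 3(18.53) = 55.59

55.6 mol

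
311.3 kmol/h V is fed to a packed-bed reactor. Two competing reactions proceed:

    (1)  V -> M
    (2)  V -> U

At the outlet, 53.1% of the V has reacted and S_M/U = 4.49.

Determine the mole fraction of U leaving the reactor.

Conversion of V: V consumed = 0.531 × 311.3 = 165.3 kmol/h = 1ξ₁ + 1ξ₂.
Selectivity: 1ξ₁ / (1ξ₂) = 4.49 → ξ₁ = 4.49 ξ₂.
Substitute: (1·4.49 + 1) ξ₂ = 165.3 → ξ₂ = 30.11 kmol/h, ξ₁ = 135.2 kmol/h.
Outlet amounts (n = n₀ + Σ ν·ξ):
  V: 311.3 − 1(135.2) − 1(30.11) = 146
  M: 0 + 1(135.2) = 135.2
  U: 0 + 1(30.11) = 30.11
Total out = 311.3 kmol/h; y_U = 30.11 / 311.3 = 0.09672.

0.0967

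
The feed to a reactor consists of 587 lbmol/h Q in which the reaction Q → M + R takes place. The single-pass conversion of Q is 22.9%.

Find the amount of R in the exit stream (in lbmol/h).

Q reacted = 0.229 × 587 = 134.4 lbmol/h; ν_Q = −1, so ξ = 134.4/1 = 134.4 lbmol/h.
Outlet amounts (n = n₀ + ν ξ):
  Q: 587 − 1(134.4) = 452.6
  M: 0 + 1(134.4) = 134.4
  R: 0 + 1(134.4) = 134.4

134 lbmol/h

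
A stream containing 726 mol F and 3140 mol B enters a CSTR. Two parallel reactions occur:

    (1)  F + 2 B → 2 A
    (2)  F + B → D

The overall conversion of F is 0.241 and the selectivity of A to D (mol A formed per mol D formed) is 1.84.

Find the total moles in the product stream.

3690 mol

Conversion of F: F consumed = 0.241 × 726 = 175 mol = 1ξ₁ + 1ξ₂.
Selectivity: 2ξ₁ / (1ξ₂) = 1.84 → ξ₁ = 0.92 ξ₂.
Substitute: (1·0.92 + 1) ξ₂ = 175 → ξ₂ = 91.13 mol, ξ₁ = 83.84 mol.
Outlet amounts (n = n₀ + Σ ν·ξ):
  F: 726 − 1(83.84) − 1(91.13) = 551
  B: 3140 − 2(83.84) − 1(91.13) = 2881
  A: 0 + 2(83.84) = 167.7
  D: 0 + 1(91.13) = 91.13
Total out = 551 + 2881 + 167.7 + 91.13 = 3691 mol.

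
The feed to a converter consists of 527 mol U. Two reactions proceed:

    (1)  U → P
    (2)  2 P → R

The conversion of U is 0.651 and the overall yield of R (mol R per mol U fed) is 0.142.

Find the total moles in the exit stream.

452 mol

Conversion of U: U consumed = 1ξ₁ = 0.651 × 527 → ξ₁ = 343.1 mol.
Yield of R: 1ξ₂ / 527 = 0.142 → ξ₂ = 74.83 mol.
Outlet amounts (n = n₀ + Σ ν·ξ):
  U: 527 − 1(343.1) = 183.9
  P: 0 + 1(343.1) − 2(74.83) = 193.4
  R: 0 + 1(74.83) = 74.83
Total out = 183.9 + 193.4 + 74.83 = 452.2 mol.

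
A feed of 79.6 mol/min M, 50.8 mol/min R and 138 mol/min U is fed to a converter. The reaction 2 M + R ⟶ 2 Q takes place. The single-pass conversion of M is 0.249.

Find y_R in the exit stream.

0.158

M reacted = 0.249 × 79.6 = 19.82 mol/min; ν_M = −2, so ξ = 19.82/2 = 9.91 mol/min.
Outlet amounts (n = n₀ + ν ξ):
  M: 79.6 − 2(9.91) = 59.78
  R: 50.8 − 1(9.91) = 40.89
  Q: 0 + 2(9.91) = 19.82
  U: 138 (inert)
Total out = 258.5 mol/min; y_R = 40.89 / 258.5 = 0.1582.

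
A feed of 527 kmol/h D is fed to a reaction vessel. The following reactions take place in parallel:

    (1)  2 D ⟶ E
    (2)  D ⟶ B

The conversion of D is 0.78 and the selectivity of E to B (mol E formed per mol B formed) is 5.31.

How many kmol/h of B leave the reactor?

Conversion of D: D consumed = 0.78 × 527 = 411.1 kmol/h = 2ξ₁ + 1ξ₂.
Selectivity: 1ξ₁ / (1ξ₂) = 5.31 → ξ₁ = 5.31 ξ₂.
Substitute: (2·5.31 + 1) ξ₂ = 411.1 → ξ₂ = 35.38 kmol/h, ξ₁ = 187.8 kmol/h.
Outlet amounts (n = n₀ + Σ ν·ξ):
  D: 527 − 2(187.8) − 1(35.38) = 115.9
  E: 0 + 1(187.8) = 187.8
  B: 0 + 1(35.38) = 35.38

35.4 kmol/h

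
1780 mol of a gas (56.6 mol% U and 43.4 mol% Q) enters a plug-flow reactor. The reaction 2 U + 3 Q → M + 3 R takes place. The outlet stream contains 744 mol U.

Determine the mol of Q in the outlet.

377 mol

For U: n = n₀ − 2ξ → 744 = 1007 − 2ξ, giving ξ = 131.7 mol.
Outlet amounts (n = n₀ + ν ξ):
  U: 1007 − 2(131.7) = 744
  Q: 772.5 − 3(131.7) = 377.3
  M: 0 + 1(131.7) = 131.7
  R: 0 + 3(131.7) = 395.2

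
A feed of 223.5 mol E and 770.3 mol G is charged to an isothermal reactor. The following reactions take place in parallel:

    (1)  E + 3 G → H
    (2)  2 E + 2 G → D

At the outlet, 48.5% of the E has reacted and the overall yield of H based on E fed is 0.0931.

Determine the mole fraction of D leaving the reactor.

Yield of H: 1ξ₁ / 223.5 = 0.0931 → ξ₁ = 20.81 mol.
Conversion of E: 1ξ₁ + 2ξ₂ = 0.485 × 223.5 = 108.4 → ξ₂ = 43.79 mol.
Outlet amounts (n = n₀ + Σ ν·ξ):
  E: 223.5 − 1(20.81) − 2(43.79) = 115.1
  G: 770.3 − 3(20.81) − 2(43.79) = 620.3
  H: 0 + 1(20.81) = 20.81
  D: 0 + 1(43.79) = 43.79
Total out = 800 mol; y_D = 43.79 / 800 = 0.05474.

0.0547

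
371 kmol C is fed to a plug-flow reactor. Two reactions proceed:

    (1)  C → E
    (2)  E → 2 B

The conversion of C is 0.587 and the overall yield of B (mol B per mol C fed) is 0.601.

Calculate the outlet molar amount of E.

106 kmol

Conversion of C: C consumed = 1ξ₁ = 0.587 × 371 → ξ₁ = 217.8 kmol.
Yield of B: 2ξ₂ / 371 = 0.601 → ξ₂ = 111.5 kmol.
Outlet amounts (n = n₀ + Σ ν·ξ):
  C: 371 − 1(217.8) = 153.2
  E: 0 + 1(217.8) − 1(111.5) = 106.3
  B: 0 + 2(111.5) = 223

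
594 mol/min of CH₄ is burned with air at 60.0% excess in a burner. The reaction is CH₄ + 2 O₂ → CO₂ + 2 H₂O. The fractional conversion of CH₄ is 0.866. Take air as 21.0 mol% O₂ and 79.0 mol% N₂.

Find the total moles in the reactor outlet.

9650 mol/min

Stoichiometric O₂ = 2 × 594 = 1188 mol/min; O₂ fed = 1188 × 1.600 = 1901 mol/min.
N₂ fed = 1901 × 79/21 = 7151 mol/min.
Fuel reacted = 0.866 × 594 → ξ = 514.4 mol/min.
Outlet (n = n₀ + ν ξ):
  CH₄: 594 − 1(514.4) = 79.6
  O₂: 1901 − 2(514.4) = 872
  N₂: 7151 (inert)
  CO₂: 0 + 1(514.4) = 514.4
  H₂O: 0 + 2(514.4) = 1029
Total out = 79.6 + 872 + 7151 + 514.4 + 1029 = 9645 mol/min.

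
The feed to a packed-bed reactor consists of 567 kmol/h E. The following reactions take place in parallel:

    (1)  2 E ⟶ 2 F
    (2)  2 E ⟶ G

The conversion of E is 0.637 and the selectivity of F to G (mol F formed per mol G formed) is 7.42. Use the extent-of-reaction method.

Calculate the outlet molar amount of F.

Conversion of E: E consumed = 0.637 × 567 = 361.2 kmol/h = 2ξ₁ + 2ξ₂.
Selectivity: 2ξ₁ / (1ξ₂) = 7.42 → ξ₁ = 3.71 ξ₂.
Substitute: (2·3.71 + 2) ξ₂ = 361.2 → ξ₂ = 38.34 kmol/h, ξ₁ = 142.2 kmol/h.
Outlet amounts (n = n₀ + Σ ν·ξ):
  E: 567 − 2(142.2) − 2(38.34) = 205.8
  F: 0 + 2(142.2) = 284.5
  G: 0 + 1(38.34) = 38.34

284 kmol/h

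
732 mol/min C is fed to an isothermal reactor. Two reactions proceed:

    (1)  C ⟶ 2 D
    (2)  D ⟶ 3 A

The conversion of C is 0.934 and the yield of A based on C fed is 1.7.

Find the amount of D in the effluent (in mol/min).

953 mol/min

Conversion of C: C consumed = 1ξ₁ = 0.934 × 732 → ξ₁ = 683.7 mol/min.
Yield of A: 3ξ₂ / 732 = 1.7 → ξ₂ = 414.8 mol/min.
Outlet amounts (n = n₀ + Σ ν·ξ):
  C: 732 − 1(683.7) = 48.31
  D: 0 + 2(683.7) − 1(414.8) = 952.6
  A: 0 + 3(414.8) = 1244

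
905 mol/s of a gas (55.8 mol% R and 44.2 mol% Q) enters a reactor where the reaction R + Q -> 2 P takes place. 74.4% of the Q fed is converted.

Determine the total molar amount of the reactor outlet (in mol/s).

Q reacted = 0.744 × 400 = 297.6 mol/s; ν_Q = −1, so ξ = 297.6/1 = 297.6 mol/s.
Outlet amounts (n = n₀ + ν ξ):
  R: 505 − 1(297.6) = 207.4
  Q: 400 − 1(297.6) = 102.4
  P: 0 + 2(297.6) = 595.2
Total out = 207.4 + 102.4 + 595.2 = 905 mol/s.

905 mol/s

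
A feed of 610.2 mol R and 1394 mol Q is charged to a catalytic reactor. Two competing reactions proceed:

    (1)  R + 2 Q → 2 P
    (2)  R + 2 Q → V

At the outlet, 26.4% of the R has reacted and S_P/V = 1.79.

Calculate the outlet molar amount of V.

85 mol

Conversion of R: R consumed = 0.264 × 610.2 = 161.1 mol = 1ξ₁ + 1ξ₂.
Selectivity: 2ξ₁ / (1ξ₂) = 1.79 → ξ₁ = 0.895 ξ₂.
Substitute: (1·0.895 + 1) ξ₂ = 161.1 → ξ₂ = 85.01 mol, ξ₁ = 76.08 mol.
Outlet amounts (n = n₀ + Σ ν·ξ):
  R: 610.2 − 1(76.08) − 1(85.01) = 449.1
  Q: 1394 − 2(76.08) − 2(85.01) = 1072
  P: 0 + 2(76.08) = 152.2
  V: 0 + 1(85.01) = 85.01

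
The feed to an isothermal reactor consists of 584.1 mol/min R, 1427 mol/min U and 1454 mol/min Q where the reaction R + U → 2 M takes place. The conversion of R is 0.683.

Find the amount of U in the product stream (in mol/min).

R reacted = 0.683 × 584.1 = 398.9 mol/min; ν_R = −1, so ξ = 398.9/1 = 398.9 mol/min.
Outlet amounts (n = n₀ + ν ξ):
  R: 584.1 − 1(398.9) = 185.2
  U: 1427 − 1(398.9) = 1028
  M: 0 + 2(398.9) = 797.9
  Q: 1454 (inert)

1030 mol/min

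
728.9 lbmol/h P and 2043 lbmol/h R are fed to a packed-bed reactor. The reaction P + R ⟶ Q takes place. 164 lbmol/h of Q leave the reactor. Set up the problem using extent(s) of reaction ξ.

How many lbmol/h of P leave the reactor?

For Q: n = n₀ + 1ξ → 164 = 0 + 1ξ, giving ξ = 164 lbmol/h.
Outlet amounts (n = n₀ + ν ξ):
  P: 728.9 − 1(164) = 564.9
  R: 2043 − 1(164) = 1879
  Q: 0 + 1(164) = 164

565 lbmol/h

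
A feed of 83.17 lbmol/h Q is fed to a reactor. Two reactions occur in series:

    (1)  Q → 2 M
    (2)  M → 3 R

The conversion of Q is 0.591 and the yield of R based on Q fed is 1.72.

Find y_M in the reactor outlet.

Conversion of Q: Q consumed = 1ξ₁ = 0.591 × 83.17 → ξ₁ = 49.15 lbmol/h.
Yield of R: 3ξ₂ / 83.17 = 1.72 → ξ₂ = 47.68 lbmol/h.
Outlet amounts (n = n₀ + Σ ν·ξ):
  Q: 83.17 − 1(49.15) = 34.02
  M: 0 + 2(49.15) − 1(47.68) = 50.62
  R: 0 + 3(47.68) = 143.1
Total out = 227.7 lbmol/h; y_M = 50.62 / 227.7 = 0.2223.

0.222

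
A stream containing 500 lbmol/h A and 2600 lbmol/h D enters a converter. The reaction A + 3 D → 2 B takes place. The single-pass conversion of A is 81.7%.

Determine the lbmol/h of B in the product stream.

817 lbmol/h

A reacted = 0.817 × 500 = 408.5 lbmol/h; ν_A = −1, so ξ = 408.5/1 = 408.5 lbmol/h.
Outlet amounts (n = n₀ + ν ξ):
  A: 500 − 1(408.5) = 91.5
  D: 2600 − 3(408.5) = 1374
  B: 0 + 2(408.5) = 817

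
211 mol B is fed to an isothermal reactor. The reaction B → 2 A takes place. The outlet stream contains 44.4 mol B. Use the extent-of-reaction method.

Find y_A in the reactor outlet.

For B: n = n₀ − 1ξ → 44.4 = 211 − 1ξ, giving ξ = 166.6 mol.
Outlet amounts (n = n₀ + ν ξ):
  B: 211 − 1(166.6) = 44.4
  A: 0 + 2(166.6) = 333.2
Total out = 377.6 mol; y_A = 333.2 / 377.6 = 0.8824.

0.882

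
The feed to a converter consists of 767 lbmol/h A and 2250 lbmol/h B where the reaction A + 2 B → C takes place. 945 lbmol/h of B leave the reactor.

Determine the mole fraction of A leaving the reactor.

0.0669

For B: n = n₀ − 2ξ → 945 = 2250 − 2ξ, giving ξ = 652.5 lbmol/h.
Outlet amounts (n = n₀ + ν ξ):
  A: 767 − 1(652.5) = 114.5
  B: 2250 − 2(652.5) = 945
  C: 0 + 1(652.5) = 652.5
Total out = 1712 lbmol/h; y_A = 114.5 / 1712 = 0.06688.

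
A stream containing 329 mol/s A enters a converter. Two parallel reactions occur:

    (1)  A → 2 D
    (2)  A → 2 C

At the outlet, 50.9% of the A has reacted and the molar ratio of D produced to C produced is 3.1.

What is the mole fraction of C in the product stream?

0.165

Conversion of A: A consumed = 0.509 × 329 = 167.5 mol/s = 1ξ₁ + 1ξ₂.
Selectivity: 2ξ₁ / (2ξ₂) = 3.1 → ξ₁ = 3.1 ξ₂.
Substitute: (1·3.1 + 1) ξ₂ = 167.5 → ξ₂ = 40.84 mol/s, ξ₁ = 126.6 mol/s.
Outlet amounts (n = n₀ + Σ ν·ξ):
  A: 329 − 1(126.6) − 1(40.84) = 161.5
  D: 0 + 2(126.6) = 253.2
  C: 0 + 2(40.84) = 81.69
Total out = 496.5 mol/s; y_C = 81.69 / 496.5 = 0.1645.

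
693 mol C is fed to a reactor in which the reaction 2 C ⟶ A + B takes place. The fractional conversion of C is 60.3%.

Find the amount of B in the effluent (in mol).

C reacted = 0.603 × 693 = 417.9 mol; ν_C = −2, so ξ = 417.9/2 = 208.9 mol.
Outlet amounts (n = n₀ + ν ξ):
  C: 693 − 2(208.9) = 275.1
  A: 0 + 1(208.9) = 208.9
  B: 0 + 1(208.9) = 208.9

209 mol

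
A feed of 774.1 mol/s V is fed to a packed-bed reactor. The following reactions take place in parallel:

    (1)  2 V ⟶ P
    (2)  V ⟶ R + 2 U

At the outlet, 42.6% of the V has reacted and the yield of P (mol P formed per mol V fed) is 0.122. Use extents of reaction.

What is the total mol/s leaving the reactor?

961 mol/s

Yield of P: 1ξ₁ / 774.1 = 0.122 → ξ₁ = 94.44 mol/s.
Conversion of V: 2ξ₁ + 1ξ₂ = 0.426 × 774.1 = 329.8 → ξ₂ = 140.9 mol/s.
Outlet amounts (n = n₀ + Σ ν·ξ):
  V: 774.1 − 2(94.44) − 1(140.9) = 444.3
  P: 0 + 1(94.44) = 94.44
  R: 0 + 1(140.9) = 140.9
  U: 0 + 2(140.9) = 281.8
Total out = 444.3 + 94.44 + 140.9 + 281.8 = 961.4 mol/s.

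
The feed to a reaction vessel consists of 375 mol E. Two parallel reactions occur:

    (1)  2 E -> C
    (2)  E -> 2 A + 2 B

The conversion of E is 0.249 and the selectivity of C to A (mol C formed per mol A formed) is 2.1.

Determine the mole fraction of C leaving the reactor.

Conversion of E: E consumed = 0.249 × 375 = 93.38 mol = 2ξ₁ + 1ξ₂.
Selectivity: 1ξ₁ / (2ξ₂) = 2.1 → ξ₁ = 4.2 ξ₂.
Substitute: (2·4.2 + 1) ξ₂ = 93.38 → ξ₂ = 9.934 mol, ξ₁ = 41.72 mol.
Outlet amounts (n = n₀ + Σ ν·ξ):
  E: 375 − 2(41.72) − 1(9.934) = 281.6
  C: 0 + 1(41.72) = 41.72
  A: 0 + 2(9.934) = 19.87
  B: 0 + 2(9.934) = 19.87
Total out = 363.1 mol; y_C = 41.72 / 363.1 = 0.1149.

0.115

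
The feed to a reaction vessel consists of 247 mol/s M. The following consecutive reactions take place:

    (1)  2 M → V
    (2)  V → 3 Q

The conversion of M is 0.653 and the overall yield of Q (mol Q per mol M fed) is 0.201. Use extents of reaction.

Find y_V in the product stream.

0.321

Conversion of M: M consumed = 2ξ₁ = 0.653 × 247 → ξ₁ = 80.65 mol/s.
Yield of Q: 3ξ₂ / 247 = 0.201 → ξ₂ = 16.55 mol/s.
Outlet amounts (n = n₀ + Σ ν·ξ):
  M: 247 − 2(80.65) = 85.71
  V: 0 + 1(80.65) − 1(16.55) = 64.1
  Q: 0 + 3(16.55) = 49.65
Total out = 199.5 mol/s; y_V = 64.1 / 199.5 = 0.3214.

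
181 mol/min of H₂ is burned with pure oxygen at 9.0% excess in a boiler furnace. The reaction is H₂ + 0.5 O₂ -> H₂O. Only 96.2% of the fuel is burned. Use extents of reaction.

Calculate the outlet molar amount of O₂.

11.6 mol/min

Stoichiometric O₂ = 0.5 × 181 = 90.5 mol/min; O₂ fed = 90.5 × 1.090 = 98.65 mol/min.
Fuel reacted = 0.962 × 181 → ξ = 174.1 mol/min.
Outlet (n = n₀ + ν ξ):
  H₂: 181 − 1(174.1) = 6.878
  O₂: 98.65 − 0.5(174.1) = 11.58
  H₂O: 0 + 1(174.1) = 174.1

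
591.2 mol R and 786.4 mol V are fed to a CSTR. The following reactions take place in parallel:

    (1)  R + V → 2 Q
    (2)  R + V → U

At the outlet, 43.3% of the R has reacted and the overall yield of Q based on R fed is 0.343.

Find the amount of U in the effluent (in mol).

Yield of Q: 2ξ₁ / 591.2 = 0.343 → ξ₁ = 101.4 mol.
Conversion of R: 1ξ₁ + 1ξ₂ = 0.433 × 591.2 = 256 → ξ₂ = 154.6 mol.
Outlet amounts (n = n₀ + Σ ν·ξ):
  R: 591.2 − 1(101.4) − 1(154.6) = 335.2
  V: 786.4 − 1(101.4) − 1(154.6) = 530.4
  Q: 0 + 2(101.4) = 202.8
  U: 0 + 1(154.6) = 154.6

155 mol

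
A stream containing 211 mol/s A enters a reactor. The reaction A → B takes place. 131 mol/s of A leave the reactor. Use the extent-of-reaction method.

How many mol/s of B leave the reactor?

For A: n = n₀ − 1ξ → 131 = 211 − 1ξ, giving ξ = 80 mol/s.
Outlet amounts (n = n₀ + ν ξ):
  A: 211 − 1(80) = 131
  B: 0 + 1(80) = 80

80 mol/s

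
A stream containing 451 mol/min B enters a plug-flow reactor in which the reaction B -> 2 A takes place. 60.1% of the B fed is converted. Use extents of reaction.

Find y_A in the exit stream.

B reacted = 0.601 × 451 = 271.1 mol/min; ν_B = −1, so ξ = 271.1/1 = 271.1 mol/min.
Outlet amounts (n = n₀ + ν ξ):
  B: 451 − 1(271.1) = 179.9
  A: 0 + 2(271.1) = 542.1
Total out = 722.1 mol/min; y_A = 542.1 / 722.1 = 0.7508.

0.751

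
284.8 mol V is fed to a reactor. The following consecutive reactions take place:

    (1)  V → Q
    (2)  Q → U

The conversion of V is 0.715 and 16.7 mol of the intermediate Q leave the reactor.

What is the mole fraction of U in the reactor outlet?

Conversion of V: V consumed = 1ξ₁ = 0.715 × 284.8 → ξ₁ = 203.6 mol.
Q balance: n_Q = 0 + 1ξ₁ − 1ξ₂ = 16.7 → ξ₂ = (1·203.6 − 16.7)/1 = 186.9 mol.
Outlet amounts (n = n₀ + Σ ν·ξ):
  V: 284.8 − 1(203.6) = 81.17
  Q: 0 + 1(203.6) − 1(186.9) = 16.7
  U: 0 + 1(186.9) = 186.9
Total out = 284.8 mol; y_U = 186.9 / 284.8 = 0.6564.

0.656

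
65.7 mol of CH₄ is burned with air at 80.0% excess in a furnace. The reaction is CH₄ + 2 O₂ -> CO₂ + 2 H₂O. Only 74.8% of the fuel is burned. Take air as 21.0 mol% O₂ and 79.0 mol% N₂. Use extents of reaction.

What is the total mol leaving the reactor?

1190 mol

Stoichiometric O₂ = 2 × 65.7 = 131.4 mol; O₂ fed = 131.4 × 1.800 = 236.5 mol.
N₂ fed = 236.5 × 79/21 = 889.8 mol.
Fuel reacted = 0.748 × 65.7 → ξ = 49.14 mol.
Outlet (n = n₀ + ν ξ):
  CH₄: 65.7 − 1(49.14) = 16.56
  O₂: 236.5 − 2(49.14) = 138.2
  N₂: 889.8 (inert)
  CO₂: 0 + 1(49.14) = 49.14
  H₂O: 0 + 2(49.14) = 98.29
Total out = 16.56 + 138.2 + 889.8 + 49.14 + 98.29 = 1192 mol.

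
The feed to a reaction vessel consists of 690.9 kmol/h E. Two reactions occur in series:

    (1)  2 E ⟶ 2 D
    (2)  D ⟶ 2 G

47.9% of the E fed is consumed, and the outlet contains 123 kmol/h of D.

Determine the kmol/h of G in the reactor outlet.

Conversion of E: E consumed = 2ξ₁ = 0.479 × 690.9 → ξ₁ = 165.5 kmol/h.
D balance: n_D = 0 + 2ξ₁ − 1ξ₂ = 123 → ξ₂ = (2·165.5 − 123)/1 = 207.9 kmol/h.
Outlet amounts (n = n₀ + Σ ν·ξ):
  E: 690.9 − 2(165.5) = 360
  D: 0 + 2(165.5) − 1(207.9) = 123
  G: 0 + 2(207.9) = 415.9

416 kmol/h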